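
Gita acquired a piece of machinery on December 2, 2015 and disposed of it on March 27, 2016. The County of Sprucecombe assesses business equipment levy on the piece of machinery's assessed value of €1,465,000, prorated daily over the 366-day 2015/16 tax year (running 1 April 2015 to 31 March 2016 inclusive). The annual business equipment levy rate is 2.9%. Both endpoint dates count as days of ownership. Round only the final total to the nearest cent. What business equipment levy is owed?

€13,581.27

Days held (December 2, 2015 – March 27, 2016): 117 out of 366
Tax = €1,465,000 × 2.9% × 117/366 = €13,581.2705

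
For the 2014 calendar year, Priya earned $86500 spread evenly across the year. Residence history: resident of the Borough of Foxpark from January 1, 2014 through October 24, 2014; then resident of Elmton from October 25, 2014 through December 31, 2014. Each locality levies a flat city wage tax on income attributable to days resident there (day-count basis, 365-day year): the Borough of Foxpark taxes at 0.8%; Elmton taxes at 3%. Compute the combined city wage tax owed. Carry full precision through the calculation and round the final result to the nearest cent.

The Borough of Foxpark, January 1 – October 24, 2014: 297 days → $86500 × 0.8% × 297/365 = $563.0795
Elmton, October 25 – December 31, 2014: 68 days → $86500 × 3% × 68/365 = $483.4521
Total = $1046.5315

$1046.53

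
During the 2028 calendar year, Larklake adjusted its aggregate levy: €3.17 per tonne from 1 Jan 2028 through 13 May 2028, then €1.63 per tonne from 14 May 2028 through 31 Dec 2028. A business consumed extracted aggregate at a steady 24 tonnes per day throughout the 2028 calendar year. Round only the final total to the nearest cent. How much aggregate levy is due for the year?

€19,270.56

1 Jan – 13 May 2028: 134 days × 24 tonnes/day = 3,216 tonnes at €3.17/tonne → €10,194.72
14 May – 31 Dec 2028: 232 days × 24 tonnes/day = 5,568 tonnes at €1.63/tonne → €9,075.84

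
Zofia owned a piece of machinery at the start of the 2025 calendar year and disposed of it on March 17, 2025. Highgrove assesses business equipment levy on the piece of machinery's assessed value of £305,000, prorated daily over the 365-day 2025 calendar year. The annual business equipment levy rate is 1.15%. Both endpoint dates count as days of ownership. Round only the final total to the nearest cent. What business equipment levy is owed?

£730.33

Days held (January 1 – March 17, 2025): 76 out of 365
Tax = £305,000 × 1.15% × 76/365 = £730.3288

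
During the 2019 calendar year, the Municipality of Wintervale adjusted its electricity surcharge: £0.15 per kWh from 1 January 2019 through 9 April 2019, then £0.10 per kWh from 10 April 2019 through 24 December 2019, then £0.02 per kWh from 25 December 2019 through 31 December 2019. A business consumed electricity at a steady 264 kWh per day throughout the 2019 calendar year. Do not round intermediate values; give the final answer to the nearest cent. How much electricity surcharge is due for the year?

1 January – 9 April 2019: 99 days × 264 kWh/day = 26,136 kWh at £0.15/kWh → £3,920.40
10 April – 24 December 2019: 259 days × 264 kWh/day = 68,376 kWh at £0.10/kWh → £6,837.60
25 December – 31 December 2019: 7 days × 264 kWh/day = 1,848 kWh at £0.02/kWh → £36.96

£10,794.96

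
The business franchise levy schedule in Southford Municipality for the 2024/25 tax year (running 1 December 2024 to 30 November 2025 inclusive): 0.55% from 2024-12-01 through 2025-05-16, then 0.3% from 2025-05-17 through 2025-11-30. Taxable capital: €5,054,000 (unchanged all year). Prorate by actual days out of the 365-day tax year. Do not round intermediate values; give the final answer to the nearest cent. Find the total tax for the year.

2024-12-01 to 2025-05-16: 167 days at 0.55% → €5,054,000 × 0.55% × 167/365 = €12,718.0795
2025-05-17 to 2025-11-30: 198 days at 0.3% → €5,054,000 × 0.3% × 198/365 = €8,224.8658
Total = €20,942.9452

€20,942.95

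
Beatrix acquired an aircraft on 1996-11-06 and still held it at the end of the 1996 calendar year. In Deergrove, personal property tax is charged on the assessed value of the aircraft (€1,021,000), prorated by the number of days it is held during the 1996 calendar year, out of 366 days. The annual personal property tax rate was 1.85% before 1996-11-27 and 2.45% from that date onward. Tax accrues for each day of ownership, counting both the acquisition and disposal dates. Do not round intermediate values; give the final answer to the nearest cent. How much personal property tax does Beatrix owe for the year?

1996-11-06 to 1996-11-26: 21 days at 1.85% → €1,021,000 × 1.85% × 21/366 = €1,083.7664
1996-11-27 to 1996-12-31: 35 days at 2.45% → €1,021,000 × 2.45% × 35/366 = €2,392.0970
Total = €3,475.8634

€3,475.86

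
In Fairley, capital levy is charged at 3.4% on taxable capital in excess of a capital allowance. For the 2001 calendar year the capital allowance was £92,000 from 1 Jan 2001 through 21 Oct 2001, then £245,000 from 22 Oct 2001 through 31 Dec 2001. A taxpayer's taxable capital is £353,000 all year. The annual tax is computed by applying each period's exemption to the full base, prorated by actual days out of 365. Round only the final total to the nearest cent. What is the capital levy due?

1 Jan – 21 Oct 2001: 294 days, exemption £92,000 → (£353,000 − £92,000) × 3.4% × 294/365 = £7,147.8247
22 Oct – 31 Dec 2001: 71 days, exemption £245,000 → (£353,000 − £245,000) × 3.4% × 71/365 = £714.2795
Total = £7,862.1041

£7,862.10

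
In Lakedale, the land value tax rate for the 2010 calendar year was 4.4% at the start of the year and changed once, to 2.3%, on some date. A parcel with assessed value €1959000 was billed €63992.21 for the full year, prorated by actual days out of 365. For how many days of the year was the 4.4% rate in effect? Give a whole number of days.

Let d = days at the first rate; then 365 − d days at the second rate.
€1959000 × [4.4%·d + 2.3%·(365−d)] / 365 = €63992.21
Solving gives d = 168, so the new rate took effect on June 18, 2010.

168 days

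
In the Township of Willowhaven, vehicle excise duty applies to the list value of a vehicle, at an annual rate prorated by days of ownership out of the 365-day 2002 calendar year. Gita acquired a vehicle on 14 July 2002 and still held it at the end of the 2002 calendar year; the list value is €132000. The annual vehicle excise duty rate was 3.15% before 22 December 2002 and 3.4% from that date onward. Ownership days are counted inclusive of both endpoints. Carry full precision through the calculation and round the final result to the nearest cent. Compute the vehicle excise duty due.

€1957.04

14 July – 21 December 2002: 161 days at 3.15% → €132000 × 3.15% × 161/365 = €1834.0767
22 December – 31 December 2002: 10 days at 3.4% → €132000 × 3.4% × 10/365 = €122.9589
Total = €1957.0356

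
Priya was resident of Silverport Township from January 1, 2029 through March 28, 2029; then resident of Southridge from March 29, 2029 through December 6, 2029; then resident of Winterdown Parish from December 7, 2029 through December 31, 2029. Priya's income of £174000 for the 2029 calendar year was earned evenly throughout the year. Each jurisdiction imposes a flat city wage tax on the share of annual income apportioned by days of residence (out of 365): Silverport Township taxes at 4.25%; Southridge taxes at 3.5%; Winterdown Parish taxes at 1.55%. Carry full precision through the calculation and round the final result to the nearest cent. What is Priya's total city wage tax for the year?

Silverport Township, January 1 – March 28, 2029: 87 days → £174000 × 4.25% × 87/365 = £1762.6438
Southridge, March 29 – December 6, 2029: 253 days → £174000 × 3.5% × 253/365 = £4221.2877
Winterdown Parish, December 7 – December 31, 2029: 25 days → £174000 × 1.55% × 25/365 = £184.7260
Total = £6168.6575

£6168.66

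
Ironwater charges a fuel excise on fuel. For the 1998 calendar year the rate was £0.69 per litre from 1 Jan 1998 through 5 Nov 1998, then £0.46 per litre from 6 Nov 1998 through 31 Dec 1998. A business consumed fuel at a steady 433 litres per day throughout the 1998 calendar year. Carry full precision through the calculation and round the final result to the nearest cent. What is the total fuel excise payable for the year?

£103,474.01

1 Jan – 5 Nov 1998: 309 days × 433 litres/day = 133,797 litres at £0.69/litre → £92,319.93
6 Nov – 31 Dec 1998: 56 days × 433 litres/day = 24,248 litres at £0.46/litre → £11,154.08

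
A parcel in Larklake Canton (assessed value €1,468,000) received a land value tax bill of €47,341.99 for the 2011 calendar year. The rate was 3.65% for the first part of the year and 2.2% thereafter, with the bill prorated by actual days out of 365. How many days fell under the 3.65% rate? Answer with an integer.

Let d = days at the first rate; then 365 − d days at the second rate.
€1,468,000 × [3.65%·d + 2.2%·(365−d)] / 365 = €47,341.99
Solving gives d = 258, so the new rate took effect on 16 September 2011.

258 days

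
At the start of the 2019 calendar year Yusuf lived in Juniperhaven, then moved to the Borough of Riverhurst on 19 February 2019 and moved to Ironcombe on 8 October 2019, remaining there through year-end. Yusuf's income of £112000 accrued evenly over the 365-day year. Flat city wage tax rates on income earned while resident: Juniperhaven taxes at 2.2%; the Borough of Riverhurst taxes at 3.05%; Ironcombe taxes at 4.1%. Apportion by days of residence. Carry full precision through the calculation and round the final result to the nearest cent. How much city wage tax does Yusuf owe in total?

£3562.06

Juniperhaven, 1 January – 18 February 2019: 49 days → £112000 × 2.2% × 49/365 = £330.7836
The Borough of Riverhurst, 19 February – 7 October 2019: 231 days → £112000 × 3.05% × 231/365 = £2161.9068
Ironcombe, 8 October – 31 December 2019: 85 days → £112000 × 4.1% × 85/365 = £1069.3699
Total = £3562.0603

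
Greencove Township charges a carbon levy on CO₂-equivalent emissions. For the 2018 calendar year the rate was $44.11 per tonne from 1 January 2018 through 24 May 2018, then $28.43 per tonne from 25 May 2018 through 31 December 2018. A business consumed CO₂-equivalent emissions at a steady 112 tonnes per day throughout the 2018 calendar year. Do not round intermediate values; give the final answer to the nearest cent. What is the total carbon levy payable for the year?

1 January – 24 May 2018: 144 days × 112 tonnes/day = 16,128 tonnes at $44.11/tonne → $711,406.08
25 May – 31 December 2018: 221 days × 112 tonnes/day = 24,752 tonnes at $28.43/tonne → $703,699.36

$1,415,105.44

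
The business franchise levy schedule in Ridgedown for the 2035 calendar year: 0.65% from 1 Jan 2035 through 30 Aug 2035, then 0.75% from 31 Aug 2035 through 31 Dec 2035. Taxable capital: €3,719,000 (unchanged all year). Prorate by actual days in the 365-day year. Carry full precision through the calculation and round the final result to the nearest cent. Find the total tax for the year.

1 Jan – 30 Aug 2035: 242 days at 0.65% → €3,719,000 × 0.65% × 242/365 = €16,027.3616
31 Aug – 31 Dec 2035: 123 days at 0.75% → €3,719,000 × 0.75% × 123/365 = €9,399.3904
Total = €25,426.7521

€25,426.75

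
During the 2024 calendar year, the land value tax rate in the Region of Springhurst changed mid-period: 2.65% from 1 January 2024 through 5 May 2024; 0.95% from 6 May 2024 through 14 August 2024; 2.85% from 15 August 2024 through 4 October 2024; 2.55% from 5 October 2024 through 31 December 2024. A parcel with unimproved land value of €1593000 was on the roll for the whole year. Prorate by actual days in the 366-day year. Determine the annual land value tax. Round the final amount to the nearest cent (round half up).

€34802.26

1 January – 5 May 2024: 126 days at 2.65% → €1593000 × 2.65% × 126/366 = €14532.8607
6 May – 14 August 2024: 101 days at 0.95% → €1593000 × 0.95% × 101/366 = €4176.1844
15 August – 4 October 2024: 51 days at 2.85% → €1593000 × 2.85% × 51/366 = €6326.2992
5 October – 31 December 2024: 88 days at 2.55% → €1593000 × 2.55% × 88/366 = €9766.9180
Total = €34802.2623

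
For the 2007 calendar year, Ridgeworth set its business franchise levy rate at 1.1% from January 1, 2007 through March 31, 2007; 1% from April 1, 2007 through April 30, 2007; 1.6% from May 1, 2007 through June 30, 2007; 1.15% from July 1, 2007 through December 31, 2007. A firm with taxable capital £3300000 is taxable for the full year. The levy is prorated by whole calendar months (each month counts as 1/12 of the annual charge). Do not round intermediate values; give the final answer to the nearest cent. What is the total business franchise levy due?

£39600.00

January 1 – March 31, 2007: 3 months at 1.1% → £3300000 × 1.1% × 3/12 = £9075.0000
April 1 – April 30, 2007: 1 month at 1% → £3300000 × 1% × 1/12 = £2750.0000
May 1 – June 30, 2007: 2 months at 1.6% → £3300000 × 1.6% × 2/12 = £8800.0000
July 1 – December 31, 2007: 6 months at 1.15% → £3300000 × 1.15% × 6/12 = £18975.0000
Total = £39600.0000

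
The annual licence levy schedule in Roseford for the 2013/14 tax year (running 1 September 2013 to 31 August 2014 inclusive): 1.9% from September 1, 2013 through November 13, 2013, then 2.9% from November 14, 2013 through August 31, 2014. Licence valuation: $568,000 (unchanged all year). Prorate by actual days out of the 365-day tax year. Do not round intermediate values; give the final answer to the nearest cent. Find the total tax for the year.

$15,320.44

September 1 – November 13, 2013: 74 days at 1.9% → $568,000 × 1.9% × 74/365 = $2,187.9671
November 14, 2013 – August 31, 2014: 291 days at 2.9% → $568,000 × 2.9% × 291/365 = $13,132.4712
Total = $15,320.4384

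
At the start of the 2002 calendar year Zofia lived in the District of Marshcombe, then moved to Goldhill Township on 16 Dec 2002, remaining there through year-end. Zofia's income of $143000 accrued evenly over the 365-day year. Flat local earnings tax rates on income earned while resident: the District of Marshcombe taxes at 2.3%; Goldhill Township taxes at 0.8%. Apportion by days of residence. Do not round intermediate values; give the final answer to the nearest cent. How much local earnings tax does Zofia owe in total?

$3194.97

The District of Marshcombe, 1 Jan – 15 Dec 2002: 349 days → $143000 × 2.3% × 349/365 = $3144.8247
Goldhill Township, 16 Dec – 31 Dec 2002: 16 days → $143000 × 0.8% × 16/365 = $50.1479
Total = $3194.9726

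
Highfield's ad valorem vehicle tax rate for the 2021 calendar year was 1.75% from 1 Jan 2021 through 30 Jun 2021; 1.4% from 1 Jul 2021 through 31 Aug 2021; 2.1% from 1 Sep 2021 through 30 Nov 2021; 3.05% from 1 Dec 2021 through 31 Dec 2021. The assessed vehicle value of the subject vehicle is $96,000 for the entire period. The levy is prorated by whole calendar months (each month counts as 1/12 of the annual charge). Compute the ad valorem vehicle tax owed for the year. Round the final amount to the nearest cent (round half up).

$1,812.00

1 Jan – 30 Jun 2021: 6 months at 1.75% → $96,000 × 1.75% × 6/12 = $840.0000
1 Jul – 31 Aug 2021: 2 months at 1.4% → $96,000 × 1.4% × 2/12 = $224.0000
1 Sep – 30 Nov 2021: 3 months at 2.1% → $96,000 × 2.1% × 3/12 = $504.0000
1 Dec – 31 Dec 2021: 1 month at 3.05% → $96,000 × 3.05% × 1/12 = $244.0000
Total = $1,812.0000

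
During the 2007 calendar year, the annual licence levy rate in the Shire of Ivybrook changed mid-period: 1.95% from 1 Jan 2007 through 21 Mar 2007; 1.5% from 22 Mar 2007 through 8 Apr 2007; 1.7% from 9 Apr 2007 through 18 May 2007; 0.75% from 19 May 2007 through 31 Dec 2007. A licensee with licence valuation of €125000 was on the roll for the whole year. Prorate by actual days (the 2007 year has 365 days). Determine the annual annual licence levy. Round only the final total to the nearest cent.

1 Jan – 21 Mar 2007: 80 days at 1.95% → €125000 × 1.95% × 80/365 = €534.2466
22 Mar – 8 Apr 2007: 18 days at 1.5% → €125000 × 1.5% × 18/365 = €92.4658
9 Apr – 18 May 2007: 40 days at 1.7% → €125000 × 1.7% × 40/365 = €232.8767
19 May – 31 Dec 2007: 227 days at 0.75% → €125000 × 0.75% × 227/365 = €583.0479
Total = €1442.6370

€1442.64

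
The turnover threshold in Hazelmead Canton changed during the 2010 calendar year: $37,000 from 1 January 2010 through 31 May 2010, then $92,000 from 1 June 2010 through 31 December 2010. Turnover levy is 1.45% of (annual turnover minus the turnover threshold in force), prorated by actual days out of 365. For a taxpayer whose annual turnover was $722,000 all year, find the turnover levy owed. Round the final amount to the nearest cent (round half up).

$9,464.92

1 January – 31 May 2010: 151 days, exemption $37,000 → ($722,000 − $37,000) × 1.45% × 151/365 = $4,109.0616
1 June – 31 December 2010: 214 days, exemption $92,000 → ($722,000 − $92,000) × 1.45% × 214/365 = $5,355.8630
Total = $9,464.9247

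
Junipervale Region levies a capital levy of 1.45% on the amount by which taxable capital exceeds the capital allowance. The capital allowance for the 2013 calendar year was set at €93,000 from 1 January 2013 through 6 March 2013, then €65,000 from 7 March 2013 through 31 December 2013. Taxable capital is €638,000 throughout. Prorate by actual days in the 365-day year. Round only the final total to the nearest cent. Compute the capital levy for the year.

€8,236.20

1 January – 6 March 2013: 65 days, exemption €93,000 → (€638,000 − €93,000) × 1.45% × 65/365 = €1,407.2945
7 March – 31 December 2013: 300 days, exemption €65,000 → (€638,000 − €65,000) × 1.45% × 300/365 = €6,828.9041
Total = €8,236.1986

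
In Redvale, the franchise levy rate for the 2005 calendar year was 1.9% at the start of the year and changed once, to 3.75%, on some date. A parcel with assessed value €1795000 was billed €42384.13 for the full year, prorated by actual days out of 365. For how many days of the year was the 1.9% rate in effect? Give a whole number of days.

274 days

Let d = days at the first rate; then 365 − d days at the second rate.
€1795000 × [1.9%·d + 3.75%·(365−d)] / 365 = €42384.13
Solving gives d = 274, so the new rate took effect on 2 Oct 2005.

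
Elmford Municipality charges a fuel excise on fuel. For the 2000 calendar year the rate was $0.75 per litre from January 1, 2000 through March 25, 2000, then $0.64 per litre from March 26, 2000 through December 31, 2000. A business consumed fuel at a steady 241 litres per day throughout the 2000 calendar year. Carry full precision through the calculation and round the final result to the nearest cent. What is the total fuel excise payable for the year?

January 1 – March 25, 2000: 85 days × 241 litres/day = 20,485 litres at $0.75/litre → $15,363.75
March 26 – December 31, 2000: 281 days × 241 litres/day = 67,721 litres at $0.64/litre → $43,341.44

$58,705.19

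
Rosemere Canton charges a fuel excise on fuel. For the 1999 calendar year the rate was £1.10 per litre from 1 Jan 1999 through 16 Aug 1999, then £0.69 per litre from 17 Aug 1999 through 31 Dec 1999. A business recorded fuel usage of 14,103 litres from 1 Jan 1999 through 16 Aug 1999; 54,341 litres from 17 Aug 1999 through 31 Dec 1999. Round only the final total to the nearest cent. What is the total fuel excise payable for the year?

1 Jan – 16 Aug 1999: 14,103 litres at £1.10/litre → £15,513.30
17 Aug – 31 Dec 1999: 54,341 litres at £0.69/litre → £37,495.29

£53,008.59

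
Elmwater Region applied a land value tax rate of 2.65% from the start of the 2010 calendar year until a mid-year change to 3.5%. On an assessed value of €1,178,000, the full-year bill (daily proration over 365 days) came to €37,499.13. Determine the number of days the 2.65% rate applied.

136 days

Let d = days at the first rate; then 365 − d days at the second rate.
€1,178,000 × [2.65%·d + 3.5%·(365−d)] / 365 = €37,499.13
Solving gives d = 136, so the new rate took effect on 17 May 2010.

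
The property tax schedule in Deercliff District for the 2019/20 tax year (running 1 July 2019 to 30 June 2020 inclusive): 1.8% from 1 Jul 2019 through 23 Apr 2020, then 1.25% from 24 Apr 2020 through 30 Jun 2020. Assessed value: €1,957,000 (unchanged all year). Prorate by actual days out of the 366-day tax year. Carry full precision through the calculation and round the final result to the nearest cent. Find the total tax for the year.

1 Jul 2019 – 23 Apr 2020: 298 days at 1.8% → €1,957,000 × 1.8% × 298/366 = €28,681.2787
24 Apr – 30 Jun 2020: 68 days at 1.25% → €1,957,000 × 1.25% × 68/366 = €4,544.9454
Total = €33,226.2240

€33,226.22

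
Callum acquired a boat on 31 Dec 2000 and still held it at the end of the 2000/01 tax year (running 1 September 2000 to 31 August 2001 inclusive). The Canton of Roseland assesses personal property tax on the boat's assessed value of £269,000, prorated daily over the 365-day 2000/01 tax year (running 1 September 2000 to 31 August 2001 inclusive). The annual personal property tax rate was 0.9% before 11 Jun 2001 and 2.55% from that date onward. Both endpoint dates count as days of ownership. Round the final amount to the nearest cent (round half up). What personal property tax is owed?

£2,615.56

31 Dec 2000 – 10 Jun 2001: 162 days at 0.9% → £269,000 × 0.9% × 162/365 = £1,074.5260
11 Jun – 31 Aug 2001: 82 days at 2.55% → £269,000 × 2.55% × 82/365 = £1,541.0384
Total = £2,615.5644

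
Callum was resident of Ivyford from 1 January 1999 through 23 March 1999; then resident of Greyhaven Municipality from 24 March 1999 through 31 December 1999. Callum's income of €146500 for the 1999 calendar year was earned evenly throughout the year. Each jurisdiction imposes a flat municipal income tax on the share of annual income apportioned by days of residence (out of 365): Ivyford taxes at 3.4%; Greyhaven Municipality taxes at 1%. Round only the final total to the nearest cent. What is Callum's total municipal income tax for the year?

€2254.90

Ivyford, 1 January – 23 March 1999: 82 days → €146500 × 3.4% × 82/365 = €1119.0192
Greyhaven Municipality, 24 March – 31 December 1999: 283 days → €146500 × 1% × 283/365 = €1135.8767
Total = €2254.8959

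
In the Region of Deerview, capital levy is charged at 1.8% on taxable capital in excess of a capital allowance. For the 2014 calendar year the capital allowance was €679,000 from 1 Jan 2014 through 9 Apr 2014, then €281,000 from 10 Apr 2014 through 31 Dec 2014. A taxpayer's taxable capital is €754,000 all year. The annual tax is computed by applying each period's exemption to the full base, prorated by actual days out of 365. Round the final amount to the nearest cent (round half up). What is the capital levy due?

€6,570.89

1 Jan – 9 Apr 2014: 99 days, exemption €679,000 → (€754,000 − €679,000) × 1.8% × 99/365 = €366.1644
10 Apr – 31 Dec 2014: 266 days, exemption €281,000 → (€754,000 − €281,000) × 1.8% × 266/365 = €6,204.7233
Total = €6,570.8877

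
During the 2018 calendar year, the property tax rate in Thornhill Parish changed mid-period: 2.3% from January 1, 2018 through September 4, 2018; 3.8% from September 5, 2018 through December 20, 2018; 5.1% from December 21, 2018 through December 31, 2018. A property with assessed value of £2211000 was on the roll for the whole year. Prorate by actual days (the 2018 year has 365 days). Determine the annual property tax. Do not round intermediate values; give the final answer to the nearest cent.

£62441.06

January 1 – September 4, 2018: 247 days at 2.3% → £2211000 × 2.3% × 247/365 = £34412.8521
September 5 – December 20, 2018: 107 days at 3.8% → £2211000 × 3.8% × 107/365 = £24629.9342
December 21 – December 31, 2018: 11 days at 5.1% → £2211000 × 5.1% × 11/365 = £3398.2767
Total = £62441.0630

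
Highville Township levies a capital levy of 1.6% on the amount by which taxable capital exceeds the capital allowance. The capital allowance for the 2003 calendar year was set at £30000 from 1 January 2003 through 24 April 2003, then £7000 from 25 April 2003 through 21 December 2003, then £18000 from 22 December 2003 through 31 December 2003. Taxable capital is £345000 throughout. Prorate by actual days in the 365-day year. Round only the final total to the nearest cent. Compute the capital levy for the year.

1 January – 24 April 2003: 114 days, exemption £30000 → (£345000 − £30000) × 1.6% × 114/365 = £1574.1370
25 April – 21 December 2003: 241 days, exemption £7000 → (£345000 − £7000) × 1.6% × 241/365 = £3570.7616
22 December – 31 December 2003: 10 days, exemption £18000 → (£345000 − £18000) × 1.6% × 10/365 = £143.3425
Total = £5288.2411

£5288.24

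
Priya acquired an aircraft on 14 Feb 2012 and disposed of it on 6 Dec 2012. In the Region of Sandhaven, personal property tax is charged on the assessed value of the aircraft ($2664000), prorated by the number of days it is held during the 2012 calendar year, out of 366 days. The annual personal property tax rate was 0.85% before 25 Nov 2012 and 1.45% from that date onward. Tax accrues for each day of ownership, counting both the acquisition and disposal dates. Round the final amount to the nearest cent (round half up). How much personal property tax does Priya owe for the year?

14 Feb – 24 Nov 2012: 285 days at 0.85% → $2664000 × 0.85% × 285/366 = $17632.6230
25 Nov – 6 Dec 2012: 12 days at 1.45% → $2664000 × 1.45% × 12/366 = $1266.4918
Total = $18899.1148

$18899.11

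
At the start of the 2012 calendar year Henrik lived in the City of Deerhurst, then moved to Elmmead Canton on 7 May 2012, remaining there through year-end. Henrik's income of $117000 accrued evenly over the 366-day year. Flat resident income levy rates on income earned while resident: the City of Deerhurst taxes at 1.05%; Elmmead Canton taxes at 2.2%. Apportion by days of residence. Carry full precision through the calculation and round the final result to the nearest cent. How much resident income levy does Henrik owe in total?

$2107.12

The City of Deerhurst, 1 January – 6 May 2012: 127 days → $117000 × 1.05% × 127/366 = $426.2828
Elmmead Canton, 7 May – 31 December 2012: 239 days → $117000 × 2.2% × 239/366 = $1680.8361
Total = $2107.1189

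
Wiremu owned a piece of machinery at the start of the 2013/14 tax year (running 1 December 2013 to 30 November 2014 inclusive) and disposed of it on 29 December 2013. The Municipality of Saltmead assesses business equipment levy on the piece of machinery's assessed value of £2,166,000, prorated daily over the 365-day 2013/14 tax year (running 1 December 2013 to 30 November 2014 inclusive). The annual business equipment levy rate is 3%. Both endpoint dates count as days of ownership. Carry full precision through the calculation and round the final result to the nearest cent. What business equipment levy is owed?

Days held (1 December – 29 December 2013): 29 out of 365
Tax = £2,166,000 × 3% × 29/365 = £5,162.7945

£5,162.79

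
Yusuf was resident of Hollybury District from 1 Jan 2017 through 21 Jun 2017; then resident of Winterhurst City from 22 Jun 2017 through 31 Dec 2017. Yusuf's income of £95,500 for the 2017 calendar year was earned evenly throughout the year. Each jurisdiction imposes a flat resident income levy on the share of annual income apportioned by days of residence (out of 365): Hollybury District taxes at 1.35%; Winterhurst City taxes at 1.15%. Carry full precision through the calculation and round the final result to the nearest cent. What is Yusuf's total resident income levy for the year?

£1,188.26

Hollybury District, 1 Jan – 21 Jun 2017: 172 days → £95,500 × 1.35% × 172/365 = £607.5370
Winterhurst City, 22 Jun – 31 Dec 2017: 193 days → £95,500 × 1.15% × 193/365 = £580.7185
Total = £1,188.2555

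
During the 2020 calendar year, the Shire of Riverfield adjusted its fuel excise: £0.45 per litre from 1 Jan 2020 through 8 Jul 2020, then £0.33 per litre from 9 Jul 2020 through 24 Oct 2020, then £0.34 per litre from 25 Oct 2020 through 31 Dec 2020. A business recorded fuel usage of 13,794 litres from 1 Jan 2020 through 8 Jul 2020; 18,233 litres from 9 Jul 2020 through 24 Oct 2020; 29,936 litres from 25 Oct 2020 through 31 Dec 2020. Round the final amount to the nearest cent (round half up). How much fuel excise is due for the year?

1 Jan – 8 Jul 2020: 13,794 litres at £0.45/litre → £6207.30
9 Jul – 24 Oct 2020: 18,233 litres at £0.33/litre → £6016.89
25 Oct – 31 Dec 2020: 29,936 litres at £0.34/litre → £10178.24

£22402.43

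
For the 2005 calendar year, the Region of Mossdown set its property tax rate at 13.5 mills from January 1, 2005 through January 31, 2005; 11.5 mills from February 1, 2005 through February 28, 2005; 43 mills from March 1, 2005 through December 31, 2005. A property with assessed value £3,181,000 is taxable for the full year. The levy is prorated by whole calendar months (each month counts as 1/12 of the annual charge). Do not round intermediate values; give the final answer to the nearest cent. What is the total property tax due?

£120,612.92

January 1 – January 31, 2005: 1 month at 13.5 mills → £3,181,000 × 1.35% × 1/12 = £3,578.6250
February 1 – February 28, 2005: 1 month at 11.5 mills → £3,181,000 × 1.15% × 1/12 = £3,048.4583
March 1 – December 31, 2005: 10 months at 43 mills → £3,181,000 × 4.3% × 10/12 = £113,985.8333
Total = £120,612.9167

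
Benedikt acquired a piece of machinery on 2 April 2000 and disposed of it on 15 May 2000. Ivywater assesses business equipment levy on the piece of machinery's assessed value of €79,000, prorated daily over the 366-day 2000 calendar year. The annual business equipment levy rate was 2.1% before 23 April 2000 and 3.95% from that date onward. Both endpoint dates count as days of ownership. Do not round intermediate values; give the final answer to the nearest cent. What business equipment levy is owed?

€291.29

2 April – 22 April 2000: 21 days at 2.1% → €79,000 × 2.1% × 21/366 = €95.1885
23 April – 15 May 2000: 23 days at 3.95% → €79,000 × 3.95% × 23/366 = €196.0970
Total = €291.2855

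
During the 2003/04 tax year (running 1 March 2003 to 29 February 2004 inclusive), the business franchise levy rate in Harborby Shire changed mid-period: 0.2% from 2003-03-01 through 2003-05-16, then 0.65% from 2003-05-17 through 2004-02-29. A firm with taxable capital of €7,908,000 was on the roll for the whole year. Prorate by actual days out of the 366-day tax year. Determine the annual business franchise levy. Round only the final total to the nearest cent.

2003-03-01 to 2003-05-16: 77 days at 0.2% → €7,908,000 × 0.2% × 77/366 = €3,327.4098
2003-05-17 to 2004-02-29: 289 days at 0.65% → €7,908,000 × 0.65% × 289/366 = €40,587.9180
Total = €43,915.3279

€43,915.33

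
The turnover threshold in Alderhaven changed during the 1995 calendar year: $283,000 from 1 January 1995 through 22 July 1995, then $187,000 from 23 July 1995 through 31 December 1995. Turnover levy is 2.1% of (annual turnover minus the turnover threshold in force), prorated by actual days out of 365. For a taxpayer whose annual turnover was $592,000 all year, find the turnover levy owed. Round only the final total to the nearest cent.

$7,383.77

1 January – 22 July 1995: 203 days, exemption $283,000 → ($592,000 − $283,000) × 2.1% × 203/365 = $3,608.9507
23 July – 31 December 1995: 162 days, exemption $187,000 → ($592,000 − $187,000) × 2.1% × 162/365 = $3,774.8219
Total = $7,383.7726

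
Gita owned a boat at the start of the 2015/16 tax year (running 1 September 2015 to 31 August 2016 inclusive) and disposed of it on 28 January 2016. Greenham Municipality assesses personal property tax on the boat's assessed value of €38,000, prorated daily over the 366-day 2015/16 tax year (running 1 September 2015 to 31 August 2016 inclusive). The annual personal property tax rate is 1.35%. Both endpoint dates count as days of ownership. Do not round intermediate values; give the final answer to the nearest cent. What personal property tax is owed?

€210.25

Days held (1 September 2015 – 28 January 2016): 150 out of 366
Tax = €38,000 × 1.35% × 150/366 = €210.2459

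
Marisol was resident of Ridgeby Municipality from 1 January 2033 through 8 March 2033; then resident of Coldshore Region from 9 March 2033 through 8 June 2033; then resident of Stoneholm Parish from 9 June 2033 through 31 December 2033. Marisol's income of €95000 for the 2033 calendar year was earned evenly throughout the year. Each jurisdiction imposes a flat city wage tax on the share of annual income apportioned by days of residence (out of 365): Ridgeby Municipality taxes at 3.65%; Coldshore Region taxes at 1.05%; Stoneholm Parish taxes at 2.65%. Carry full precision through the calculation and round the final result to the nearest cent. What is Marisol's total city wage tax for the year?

Ridgeby Municipality, 1 January – 8 March 2033: 67 days → €95000 × 3.65% × 67/365 = €636.5000
Coldshore Region, 9 March – 8 June 2033: 92 days → €95000 × 1.05% × 92/365 = €251.4247
Stoneholm Parish, 9 June – 31 December 2033: 206 days → €95000 × 2.65% × 206/365 = €1420.8356
Total = €2308.7603

€2308.76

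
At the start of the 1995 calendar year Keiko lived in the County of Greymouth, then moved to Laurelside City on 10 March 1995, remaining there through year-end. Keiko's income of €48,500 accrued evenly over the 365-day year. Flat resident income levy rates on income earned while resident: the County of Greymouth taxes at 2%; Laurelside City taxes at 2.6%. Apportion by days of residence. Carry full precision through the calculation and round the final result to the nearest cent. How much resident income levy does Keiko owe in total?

The County of Greymouth, 1 January – 9 March 1995: 68 days → €48,500 × 2% × 68/365 = €180.7123
Laurelside City, 10 March – 31 December 1995: 297 days → €48,500 × 2.6% × 297/365 = €1,026.0740
Total = €1,206.7863

€1,206.79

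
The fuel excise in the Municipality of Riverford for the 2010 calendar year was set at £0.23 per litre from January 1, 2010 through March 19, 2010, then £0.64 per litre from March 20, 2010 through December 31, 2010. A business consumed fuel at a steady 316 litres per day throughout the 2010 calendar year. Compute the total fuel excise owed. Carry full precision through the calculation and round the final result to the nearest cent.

£63,711.92

January 1 – March 19, 2010: 78 days × 316 litres/day = 24,648 litres at £0.23/litre → £5,669.04
March 20 – December 31, 2010: 287 days × 316 litres/day = 90,692 litres at £0.64/litre → £58,042.88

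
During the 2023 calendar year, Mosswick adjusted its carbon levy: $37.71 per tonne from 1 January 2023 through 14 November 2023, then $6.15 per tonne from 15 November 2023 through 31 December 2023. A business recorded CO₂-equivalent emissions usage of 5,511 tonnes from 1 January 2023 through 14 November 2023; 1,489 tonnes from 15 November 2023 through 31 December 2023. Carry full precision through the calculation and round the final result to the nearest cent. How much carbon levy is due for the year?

1 January – 14 November 2023: 5,511 tonnes at $37.71/tonne → $207,819.81
15 November – 31 December 2023: 1,489 tonnes at $6.15/tonne → $9,157.35

$216,977.16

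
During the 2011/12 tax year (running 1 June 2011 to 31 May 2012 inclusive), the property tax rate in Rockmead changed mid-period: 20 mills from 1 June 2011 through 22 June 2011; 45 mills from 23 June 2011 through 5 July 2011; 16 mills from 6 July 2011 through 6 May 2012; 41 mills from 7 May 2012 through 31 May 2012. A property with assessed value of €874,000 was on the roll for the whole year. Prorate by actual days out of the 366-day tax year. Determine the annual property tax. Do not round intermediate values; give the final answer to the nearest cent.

€16,586.90

1 June – 22 June 2011: 22 days at 20 mills → €874,000 × 2% × 22/366 = €1,050.7104
23 June – 5 July 2011: 13 days at 45 mills → €874,000 × 4.5% × 13/366 = €1,396.9672
6 July 2011 – 6 May 2012: 306 days at 16 mills → €874,000 × 1.6% × 306/366 = €11,691.5410
7 May – 31 May 2012: 25 days at 41 mills → €874,000 × 4.1% × 25/366 = €2,447.6776
Total = €16,586.8962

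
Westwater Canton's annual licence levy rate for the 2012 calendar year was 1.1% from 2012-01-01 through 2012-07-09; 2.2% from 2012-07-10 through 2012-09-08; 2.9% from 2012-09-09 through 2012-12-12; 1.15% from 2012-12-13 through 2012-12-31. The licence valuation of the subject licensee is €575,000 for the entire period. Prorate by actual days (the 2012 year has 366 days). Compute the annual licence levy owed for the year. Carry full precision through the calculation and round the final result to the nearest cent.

2012-01-01 to 2012-07-09: 191 days at 1.1% → €575,000 × 1.1% × 191/366 = €3,300.7514
2012-07-10 to 2012-09-08: 61 days at 2.2% → €575,000 × 2.2% × 61/366 = €2,108.3333
2012-09-09 to 2012-12-12: 95 days at 2.9% → €575,000 × 2.9% × 95/366 = €4,328.2104
2012-12-13 to 2012-12-31: 19 days at 1.15% → €575,000 × 1.15% × 19/366 = €343.2719
Total = €10,080.5669

€10,080.57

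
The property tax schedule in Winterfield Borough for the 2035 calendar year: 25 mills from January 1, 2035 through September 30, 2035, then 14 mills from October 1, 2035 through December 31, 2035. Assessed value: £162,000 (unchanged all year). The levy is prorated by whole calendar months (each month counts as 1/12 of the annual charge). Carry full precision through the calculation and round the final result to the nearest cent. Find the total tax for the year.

£3,604.50

January 1 – September 30, 2035: 9 months at 25 mills → £162,000 × 2.5% × 9/12 = £3,037.5000
October 1 – December 31, 2035: 3 months at 14 mills → £162,000 × 1.4% × 3/12 = £567.0000
Total = £3,604.5000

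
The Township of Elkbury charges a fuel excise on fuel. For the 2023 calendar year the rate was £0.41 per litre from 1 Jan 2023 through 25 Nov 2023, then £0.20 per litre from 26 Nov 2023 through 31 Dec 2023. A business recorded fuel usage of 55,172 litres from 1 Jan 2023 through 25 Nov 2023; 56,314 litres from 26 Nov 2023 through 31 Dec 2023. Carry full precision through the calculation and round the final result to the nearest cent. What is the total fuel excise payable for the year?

1 Jan – 25 Nov 2023: 55,172 litres at £0.41/litre → £22,620.52
26 Nov – 31 Dec 2023: 56,314 litres at £0.20/litre → £11,262.80

£33,883.32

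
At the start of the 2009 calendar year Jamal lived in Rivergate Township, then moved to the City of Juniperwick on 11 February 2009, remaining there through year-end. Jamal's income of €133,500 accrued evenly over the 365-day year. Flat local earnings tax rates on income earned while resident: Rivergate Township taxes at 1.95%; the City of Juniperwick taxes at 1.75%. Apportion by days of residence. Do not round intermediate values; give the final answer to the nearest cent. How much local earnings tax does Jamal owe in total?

€2,366.24

Rivergate Township, 1 January – 10 February 2009: 41 days → €133,500 × 1.95% × 41/365 = €292.4199
The City of Juniperwick, 11 February – 31 December 2009: 324 days → €133,500 × 1.75% × 324/365 = €2,073.8219
Total = €2,366.2418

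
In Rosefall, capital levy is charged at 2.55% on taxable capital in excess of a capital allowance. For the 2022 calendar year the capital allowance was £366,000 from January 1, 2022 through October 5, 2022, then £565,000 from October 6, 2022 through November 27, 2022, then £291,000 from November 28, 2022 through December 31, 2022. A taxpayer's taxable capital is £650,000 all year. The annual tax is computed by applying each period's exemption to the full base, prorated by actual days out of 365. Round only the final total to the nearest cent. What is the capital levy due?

£6,683.31

January 1 – October 5, 2022: 278 days, exemption £366,000 → (£650,000 − £366,000) × 2.55% × 278/365 = £5,515.8247
October 6 – November 27, 2022: 53 days, exemption £565,000 → (£650,000 − £565,000) × 2.55% × 53/365 = £314.7329
November 28 – December 31, 2022: 34 days, exemption £291,000 → (£650,000 − £291,000) × 2.55% × 34/365 = £852.7479
Total = £6,683.3055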